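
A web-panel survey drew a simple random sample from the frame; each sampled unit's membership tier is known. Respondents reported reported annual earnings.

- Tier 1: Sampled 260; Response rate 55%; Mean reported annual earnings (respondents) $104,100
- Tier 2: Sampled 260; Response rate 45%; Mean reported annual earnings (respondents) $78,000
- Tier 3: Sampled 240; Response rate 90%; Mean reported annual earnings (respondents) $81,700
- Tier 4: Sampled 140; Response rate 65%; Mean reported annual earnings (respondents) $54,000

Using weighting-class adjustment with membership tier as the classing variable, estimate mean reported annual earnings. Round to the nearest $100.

$82,800

With weight = n_sampled/n_responded per class, the weighted class total is n_sampled:
  Tier 1: 260 × 104,100 = 27,066,000
  Tier 2: 260 × 78,000 = 20,280,000
  Tier 3: 240 × 81,700 = 19,608,000
  Tier 4: 140 × 54,000 = 7,560,000
Adjusted estimate = 74,514,000 / 900 = 82793.3 → $82,800.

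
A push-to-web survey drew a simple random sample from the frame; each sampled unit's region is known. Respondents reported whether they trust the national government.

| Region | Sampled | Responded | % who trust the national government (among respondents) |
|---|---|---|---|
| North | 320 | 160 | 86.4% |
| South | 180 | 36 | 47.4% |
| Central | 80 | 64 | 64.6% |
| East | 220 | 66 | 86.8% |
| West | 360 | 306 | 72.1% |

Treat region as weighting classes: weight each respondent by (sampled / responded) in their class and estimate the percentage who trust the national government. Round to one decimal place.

74.5%

Response rates by class: North 160/320 = 50%, South 36/180 = 20%, Central 64/80 = 80%, East 66/220 = 30%, West 306/360 = 85%.
Each respondent's weight = sampled/responded in their class; summing within a class gives n_sampled, so:
  North: 320 × 86.4 = 27,648
  South: 180 × 47.4 = 8532
  Central: 80 × 64.6 = 5168
  East: 220 × 86.8 = 19,096
  West: 360 × 72.1 = 25956
Adjusted estimate = 86,400 / 1,160 = 74.4828 → 74.5%.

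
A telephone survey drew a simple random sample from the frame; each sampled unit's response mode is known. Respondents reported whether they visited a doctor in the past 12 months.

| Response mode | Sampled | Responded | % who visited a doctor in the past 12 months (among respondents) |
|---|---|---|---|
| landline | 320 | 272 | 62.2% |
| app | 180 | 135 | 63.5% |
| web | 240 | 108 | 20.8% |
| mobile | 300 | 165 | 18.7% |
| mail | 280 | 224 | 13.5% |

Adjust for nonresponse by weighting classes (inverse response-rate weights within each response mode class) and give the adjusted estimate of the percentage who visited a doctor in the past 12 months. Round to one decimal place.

Response rates by class: landline 272/320 = 85%, app 135/180 = 75%, web 108/240 = 45%, mobile 165/300 = 55%, mail 224/280 = 80%.
Weighting each respondent by the inverse class response rate inflates each class back to its sampled size, so the class weight is n_sampled:
  landline: 320 × 62.2 = 19,904
  app: 180 × 63.5 = 11,430
  web: 240 × 20.8 = 4992
  mobile: 300 × 18.7 = 5610
  mail: 280 × 13.5 = 3780
Adjusted estimate = 45,716 / 1,320 = 34.6333 → 34.6%.

34.6%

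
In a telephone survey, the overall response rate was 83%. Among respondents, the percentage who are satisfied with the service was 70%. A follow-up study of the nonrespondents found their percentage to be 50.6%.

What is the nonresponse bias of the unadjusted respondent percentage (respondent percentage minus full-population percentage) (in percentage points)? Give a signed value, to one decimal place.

+3.3 percentage points

Nonresponse fraction = 1 − 0.83 = 0.17.
Bias = (nonresponse fraction) × (respondent percentage − nonrespondent percentage)
     = 0.17 × (70 − 50.6) = 0.17 × 19.4 = 3.298.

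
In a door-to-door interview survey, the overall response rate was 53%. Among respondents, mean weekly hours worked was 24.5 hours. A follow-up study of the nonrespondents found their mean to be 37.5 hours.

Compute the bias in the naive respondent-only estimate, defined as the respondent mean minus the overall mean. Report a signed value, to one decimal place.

-6.1

Nonresponse fraction = 1 − 0.53 = 0.47.
Bias = (nonresponse fraction) × (respondent mean − nonrespondent mean)
     = 0.47 × (24.5 − 37.5) = 0.47 × -13 = -6.11.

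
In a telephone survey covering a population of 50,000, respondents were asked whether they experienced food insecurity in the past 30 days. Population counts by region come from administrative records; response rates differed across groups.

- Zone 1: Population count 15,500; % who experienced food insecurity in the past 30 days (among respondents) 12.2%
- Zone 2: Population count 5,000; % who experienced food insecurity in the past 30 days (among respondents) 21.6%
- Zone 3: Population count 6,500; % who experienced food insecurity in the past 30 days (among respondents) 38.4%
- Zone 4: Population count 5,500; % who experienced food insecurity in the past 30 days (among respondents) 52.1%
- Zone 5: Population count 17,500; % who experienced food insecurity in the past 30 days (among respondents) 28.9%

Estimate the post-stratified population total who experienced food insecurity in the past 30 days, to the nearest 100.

13,400

Estimated count per cell = population count × respondent percentage:
  Zone 1: 15,500 × 12.2% = 1891
  Zone 2: 5,000 × 21.6% = 1080
  Zone 3: 6,500 × 38.4% = 2496
  Zone 4: 5,500 × 52.1% = 2865.5
  Zone 5: 17,500 × 28.9% = 5057.5
Estimated total = 13,390 → 13,400.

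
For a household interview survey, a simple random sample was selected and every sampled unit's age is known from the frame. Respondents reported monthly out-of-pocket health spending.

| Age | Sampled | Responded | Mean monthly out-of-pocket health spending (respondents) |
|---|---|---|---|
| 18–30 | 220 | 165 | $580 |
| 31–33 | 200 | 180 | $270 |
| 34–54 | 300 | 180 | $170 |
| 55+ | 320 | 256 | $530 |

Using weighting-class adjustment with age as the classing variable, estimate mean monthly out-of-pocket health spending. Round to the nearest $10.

$390

Response rates by class: 18–30 165/220 = 75%, 31–33 180/200 = 90%, 34–54 180/300 = 60%, 55+ 256/320 = 80%.
With weight = n_sampled/n_responded per class, the weighted class total is n_sampled:
  18–30: 220 × 580 = 127,600
  31–33: 200 × 270 = 54,000
  34–54: 300 × 170 = 51,000
  55+: 320 × 530 = 169,600
Adjusted estimate = 402,200 / 1,040 = 386.731 → $390.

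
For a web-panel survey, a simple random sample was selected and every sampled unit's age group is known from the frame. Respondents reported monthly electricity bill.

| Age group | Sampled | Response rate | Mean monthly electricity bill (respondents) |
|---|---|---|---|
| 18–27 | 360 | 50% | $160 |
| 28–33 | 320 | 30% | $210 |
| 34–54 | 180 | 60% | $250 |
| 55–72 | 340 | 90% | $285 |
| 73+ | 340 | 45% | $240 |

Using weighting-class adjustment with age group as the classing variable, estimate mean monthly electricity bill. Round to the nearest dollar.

Inverse-response-rate weighting restores each class to its sampled count, so class totals weight by n_sampled:
  18–27: 360 × 160 = 57,600
  28–33: 320 × 210 = 67,200
  34–54: 180 × 250 = 45,000
  55–72: 340 × 285 = 96,900
  73+: 340 × 240 = 81,600
Adjusted estimate = 348,300 / 1,540 = 226.169 → $226.

$226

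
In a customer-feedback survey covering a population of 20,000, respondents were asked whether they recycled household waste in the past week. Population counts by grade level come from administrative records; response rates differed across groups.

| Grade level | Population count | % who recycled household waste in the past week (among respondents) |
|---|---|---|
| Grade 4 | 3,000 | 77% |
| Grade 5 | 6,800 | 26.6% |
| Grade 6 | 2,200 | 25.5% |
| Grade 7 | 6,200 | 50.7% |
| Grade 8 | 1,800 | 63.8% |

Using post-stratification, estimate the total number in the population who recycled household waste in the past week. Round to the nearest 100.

Estimated count per cell = population count × respondent percentage:
  Grade 4: 3,000 × 77% = 2310
  Grade 5: 6,800 × 26.6% = 1808.8
  Grade 6: 2,200 × 25.5% = 561
  Grade 7: 6,200 × 50.7% = 3143.4
  Grade 8: 1,800 × 63.8% = 1148.4
Estimated total = 8971.6 → 9,000.

9,000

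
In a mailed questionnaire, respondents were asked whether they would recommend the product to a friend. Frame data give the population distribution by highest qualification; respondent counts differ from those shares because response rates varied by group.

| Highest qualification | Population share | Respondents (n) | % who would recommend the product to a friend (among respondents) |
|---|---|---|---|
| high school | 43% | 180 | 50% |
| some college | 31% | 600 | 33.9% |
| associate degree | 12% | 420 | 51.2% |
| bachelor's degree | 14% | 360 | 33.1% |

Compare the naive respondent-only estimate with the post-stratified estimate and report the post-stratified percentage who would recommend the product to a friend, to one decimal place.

Unadjusted (pooled respondent) estimate weights by respondent counts:
  (180/1560)×50 + (600/1560)×33.9 + (420/1560)×51.2 + (360/1560)×33.1 = 40.2308%
Reweighting by population highest qualification shares:
  0.43×50 + 0.31×33.9 + 0.12×51.2 + 0.14×33.1 = 42.787%

42.8%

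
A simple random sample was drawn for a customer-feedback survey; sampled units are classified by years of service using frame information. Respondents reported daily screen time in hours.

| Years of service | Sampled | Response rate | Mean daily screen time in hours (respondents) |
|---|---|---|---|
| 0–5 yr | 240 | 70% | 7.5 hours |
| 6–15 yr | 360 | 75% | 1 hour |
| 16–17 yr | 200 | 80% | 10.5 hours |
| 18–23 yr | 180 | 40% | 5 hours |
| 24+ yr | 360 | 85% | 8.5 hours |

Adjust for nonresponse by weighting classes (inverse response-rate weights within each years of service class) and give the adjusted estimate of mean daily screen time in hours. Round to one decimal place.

6.1

Inverse-response-rate weighting restores each class to its sampled count, so class totals weight by n_sampled:
  0–5 yr: 240 × 7.5 = 1800
  6–15 yr: 360 × 1 = 360
  16–17 yr: 200 × 10.5 = 2100
  18–23 yr: 180 × 5 = 900
  24+ yr: 360 × 8.5 = 3060
Adjusted estimate = 8220 / 1,340 = 6.13433 → 6.1.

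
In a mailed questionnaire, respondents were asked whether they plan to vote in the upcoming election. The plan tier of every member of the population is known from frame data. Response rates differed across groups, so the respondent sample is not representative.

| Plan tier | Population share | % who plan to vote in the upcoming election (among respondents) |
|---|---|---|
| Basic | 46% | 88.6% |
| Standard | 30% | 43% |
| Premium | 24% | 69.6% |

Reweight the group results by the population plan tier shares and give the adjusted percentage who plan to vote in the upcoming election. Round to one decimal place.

70.4%

Weight each group's respondent value by its population share:
  Basic: 0.46 × 88.6 = 40.756
  Standard: 0.3 × 43 = 12.9
  Premium: 0.24 × 69.6 = 16.704
Post-stratified estimate = 70.36 → 70.4%.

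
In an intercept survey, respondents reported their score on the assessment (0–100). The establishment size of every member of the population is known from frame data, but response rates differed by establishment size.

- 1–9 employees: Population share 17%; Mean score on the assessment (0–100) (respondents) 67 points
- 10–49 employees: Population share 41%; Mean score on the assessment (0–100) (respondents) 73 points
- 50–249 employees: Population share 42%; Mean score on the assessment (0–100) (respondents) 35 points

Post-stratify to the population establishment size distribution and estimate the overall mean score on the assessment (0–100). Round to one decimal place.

Weight each group's respondent value by its population share:
  1–9 employees: 0.17 × 67 = 11.39
  10–49 employees: 0.41 × 73 = 29.93
  50–249 employees: 0.42 × 35 = 14.7
Post-stratified estimate = 56.02 → 56.0.

56.0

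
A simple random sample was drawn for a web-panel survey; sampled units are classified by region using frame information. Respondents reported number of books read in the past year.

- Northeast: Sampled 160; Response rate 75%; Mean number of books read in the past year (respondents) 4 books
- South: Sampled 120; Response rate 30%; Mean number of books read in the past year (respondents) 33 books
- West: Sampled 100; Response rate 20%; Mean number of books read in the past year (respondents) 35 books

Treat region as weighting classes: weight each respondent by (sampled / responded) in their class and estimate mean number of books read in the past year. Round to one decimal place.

Each respondent's weight = sampled/responded in their class; summing within a class gives n_sampled, so:
  Northeast: 160 × 4 = 640
  South: 120 × 33 = 3960
  West: 100 × 35 = 3500
Adjusted estimate = 8100 / 380 = 21.3158 → 21.3.

21.3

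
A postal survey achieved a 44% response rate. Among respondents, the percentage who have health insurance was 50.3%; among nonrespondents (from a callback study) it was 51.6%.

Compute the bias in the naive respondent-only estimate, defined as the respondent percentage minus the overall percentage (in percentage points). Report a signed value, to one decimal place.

-0.7 percentage points

Nonresponse fraction = 1 − 0.44 = 0.56.
Bias = (nonresponse fraction) × (respondent percentage − nonrespondent percentage)
     = 0.56 × (50.3 − 51.6) = 0.56 × -1.3 = -0.728.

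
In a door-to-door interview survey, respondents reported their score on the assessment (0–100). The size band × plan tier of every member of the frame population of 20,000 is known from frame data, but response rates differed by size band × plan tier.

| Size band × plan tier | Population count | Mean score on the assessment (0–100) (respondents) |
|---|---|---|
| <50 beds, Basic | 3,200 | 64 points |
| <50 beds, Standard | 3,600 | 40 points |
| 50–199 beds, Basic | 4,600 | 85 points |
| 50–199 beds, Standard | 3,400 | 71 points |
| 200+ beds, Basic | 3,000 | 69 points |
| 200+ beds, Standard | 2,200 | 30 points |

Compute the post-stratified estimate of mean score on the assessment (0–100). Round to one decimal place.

Post-stratification weights by population share, not respondent share:
  <50 beds, Basic: (3,200/20,000) × 64 = 10.24
  <50 beds, Standard: (3,600/20,000) × 40 = 7.2
  50–199 beds, Basic: (4,600/20,000) × 85 = 19.55
  50–199 beds, Standard: (3,400/20,000) × 71 = 12.07
  200+ beds, Basic: (3,000/20,000) × 69 = 10.35
  200+ beds, Standard: (2,200/20,000) × 30 = 3.3
Post-stratified estimate = 62.71 → 62.7.

62.7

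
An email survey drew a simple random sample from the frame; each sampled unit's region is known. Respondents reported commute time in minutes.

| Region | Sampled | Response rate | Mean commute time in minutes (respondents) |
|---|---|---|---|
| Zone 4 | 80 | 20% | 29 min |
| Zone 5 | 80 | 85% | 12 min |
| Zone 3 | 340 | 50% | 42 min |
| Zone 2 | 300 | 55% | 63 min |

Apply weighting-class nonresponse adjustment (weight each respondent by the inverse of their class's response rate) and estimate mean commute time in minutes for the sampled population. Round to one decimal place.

45.6

With weight = n_sampled/n_responded per class, the weighted class total is n_sampled:
  Zone 4: 80 × 29 = 2320
  Zone 5: 80 × 12 = 960
  Zone 3: 340 × 42 = 14,280
  Zone 2: 300 × 63 = 18,900
Adjusted estimate = 36,460 / 800 = 45.575 → 45.6.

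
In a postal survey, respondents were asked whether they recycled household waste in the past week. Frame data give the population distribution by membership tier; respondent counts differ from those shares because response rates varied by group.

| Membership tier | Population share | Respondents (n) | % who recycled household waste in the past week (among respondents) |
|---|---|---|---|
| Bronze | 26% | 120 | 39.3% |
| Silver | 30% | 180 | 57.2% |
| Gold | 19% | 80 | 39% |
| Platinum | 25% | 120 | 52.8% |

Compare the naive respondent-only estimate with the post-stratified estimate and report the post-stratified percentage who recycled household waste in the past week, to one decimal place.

48.0%

Naive respondent-only estimate (weights = respondent counts):
  (120/500)×39.3 + (180/500)×57.2 + (80/500)×39 + (120/500)×52.8 = 48.936%
Reweighting by population membership tier shares:
  0.26×39.3 + 0.3×57.2 + 0.19×39 + 0.25×52.8 = 47.988%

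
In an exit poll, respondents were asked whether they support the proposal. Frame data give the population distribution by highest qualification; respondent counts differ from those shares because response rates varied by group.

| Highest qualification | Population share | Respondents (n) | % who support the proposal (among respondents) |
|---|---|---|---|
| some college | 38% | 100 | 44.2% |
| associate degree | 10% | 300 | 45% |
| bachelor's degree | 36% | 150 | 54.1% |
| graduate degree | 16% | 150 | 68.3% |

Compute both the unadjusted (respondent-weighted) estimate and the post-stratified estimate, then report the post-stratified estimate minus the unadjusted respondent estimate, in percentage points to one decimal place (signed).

-0.1 percentage points

Unadjusted (pooled respondent) estimate weights by respondent counts:
  (100/700)×44.2 + (300/700)×45 + (150/700)×54.1 + (150/700)×68.3 = 51.8286%
Post-stratifying to population shares instead:
  0.38×44.2 + 0.1×45 + 0.36×54.1 + 0.16×68.3 = 51.7%
Difference = 51.7 − 51.8286 = -0.1286 pp.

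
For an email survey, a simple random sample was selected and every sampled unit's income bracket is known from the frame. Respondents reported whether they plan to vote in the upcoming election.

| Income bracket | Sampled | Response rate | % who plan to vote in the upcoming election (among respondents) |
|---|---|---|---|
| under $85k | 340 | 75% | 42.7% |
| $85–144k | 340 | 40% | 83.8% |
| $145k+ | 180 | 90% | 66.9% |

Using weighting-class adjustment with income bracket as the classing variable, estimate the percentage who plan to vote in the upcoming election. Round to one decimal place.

64.0%

Weighting each respondent by the inverse class response rate inflates each class back to its sampled size, so the class weight is n_sampled:
  under $85k: 340 × 42.7 = 14518
  $85–144k: 340 × 83.8 = 28,492
  $145k+: 180 × 66.9 = 12042
Adjusted estimate = 55,052 / 860 = 64.014 → 64.0%.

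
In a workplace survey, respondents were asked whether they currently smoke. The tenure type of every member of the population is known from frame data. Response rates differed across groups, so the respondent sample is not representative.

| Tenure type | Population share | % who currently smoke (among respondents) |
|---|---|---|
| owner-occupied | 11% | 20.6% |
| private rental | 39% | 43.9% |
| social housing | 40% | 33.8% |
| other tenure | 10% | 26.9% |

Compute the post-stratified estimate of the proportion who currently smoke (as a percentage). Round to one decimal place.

35.6%

Post-stratification weights by population share, not respondent share:
  owner-occupied: 0.11 × 20.6 = 2.266
  private rental: 0.39 × 43.9 = 17.121
  social housing: 0.4 × 33.8 = 13.52
  other tenure: 0.1 × 26.9 = 2.69
Post-stratified estimate = 35.597 → 35.6%.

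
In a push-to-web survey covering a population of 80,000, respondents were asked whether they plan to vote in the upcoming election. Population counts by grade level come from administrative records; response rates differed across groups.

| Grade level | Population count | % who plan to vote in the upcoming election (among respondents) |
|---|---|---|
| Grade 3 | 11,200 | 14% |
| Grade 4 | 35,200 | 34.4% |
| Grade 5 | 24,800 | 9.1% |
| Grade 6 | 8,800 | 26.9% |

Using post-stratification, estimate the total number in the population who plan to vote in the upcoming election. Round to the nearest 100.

18,300

Each cell contributes its population count × the respondent rate:
  Grade 3: 11,200 × 14% = 1568
  Grade 4: 35,200 × 34.4% = 12108.8
  Grade 5: 24,800 × 9.1% = 2256.8
  Grade 6: 8,800 × 26.9% = 2367.2
Estimated total = 18300.8 → 18,300.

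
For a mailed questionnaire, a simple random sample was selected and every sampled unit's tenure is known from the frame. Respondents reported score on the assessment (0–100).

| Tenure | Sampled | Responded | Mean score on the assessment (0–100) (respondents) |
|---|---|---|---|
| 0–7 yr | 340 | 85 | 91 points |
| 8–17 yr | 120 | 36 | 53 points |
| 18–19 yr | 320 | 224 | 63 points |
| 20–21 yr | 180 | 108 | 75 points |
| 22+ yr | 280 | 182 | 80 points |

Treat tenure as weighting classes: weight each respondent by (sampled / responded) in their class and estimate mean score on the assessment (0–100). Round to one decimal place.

Response rates by class: 0–7 yr 85/340 = 25%, 8–17 yr 36/120 = 30%, 18–19 yr 224/320 = 70%, 20–21 yr 108/180 = 60%, 22+ yr 182/280 = 65%.
With weight = n_sampled/n_responded per class, the weighted class total is n_sampled:
  0–7 yr: 340 × 91 = 30,940
  8–17 yr: 120 × 53 = 6360
  18–19 yr: 320 × 63 = 20,160
  20–21 yr: 180 × 75 = 13,500
  22+ yr: 280 × 80 = 22,400
Adjusted estimate = 93,360 / 1,240 = 75.2903 → 75.3.

75.3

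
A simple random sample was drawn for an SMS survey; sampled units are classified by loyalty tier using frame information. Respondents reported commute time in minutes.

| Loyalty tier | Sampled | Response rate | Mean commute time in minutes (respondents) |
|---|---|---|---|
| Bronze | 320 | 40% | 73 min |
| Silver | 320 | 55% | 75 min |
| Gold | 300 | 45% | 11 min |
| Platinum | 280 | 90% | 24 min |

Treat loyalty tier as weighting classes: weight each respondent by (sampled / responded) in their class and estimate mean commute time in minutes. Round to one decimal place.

47.0

Inverse-response-rate weighting restores each class to its sampled count, so class totals weight by n_sampled:
  Bronze: 320 × 73 = 23,360
  Silver: 320 × 75 = 24,000
  Gold: 300 × 11 = 3300
  Platinum: 280 × 24 = 6720
Adjusted estimate = 57,380 / 1,220 = 47.0328 → 47.0.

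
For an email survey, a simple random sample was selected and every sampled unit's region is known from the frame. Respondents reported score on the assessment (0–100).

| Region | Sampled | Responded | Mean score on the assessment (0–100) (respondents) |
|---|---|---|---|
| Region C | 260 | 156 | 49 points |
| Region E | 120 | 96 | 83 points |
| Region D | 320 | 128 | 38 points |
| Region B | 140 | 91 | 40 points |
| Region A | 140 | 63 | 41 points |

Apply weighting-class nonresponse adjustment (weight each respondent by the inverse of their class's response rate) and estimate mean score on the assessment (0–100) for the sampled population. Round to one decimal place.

47.1

Class response rates: Region C 156/260 = 60%, Region E 96/120 = 80%, Region D 128/320 = 40%, Region B 91/140 = 65%, Region A 63/140 = 45%.
Weighting each respondent by the inverse class response rate inflates each class back to its sampled size, so the class weight is n_sampled:
  Region C: 260 × 49 = 12,740
  Region E: 120 × 83 = 9960
  Region D: 320 × 38 = 12,160
  Region B: 140 × 40 = 5600
  Region A: 140 × 41 = 5740
Adjusted estimate = 46,200 / 980 = 47.1429 → 47.1.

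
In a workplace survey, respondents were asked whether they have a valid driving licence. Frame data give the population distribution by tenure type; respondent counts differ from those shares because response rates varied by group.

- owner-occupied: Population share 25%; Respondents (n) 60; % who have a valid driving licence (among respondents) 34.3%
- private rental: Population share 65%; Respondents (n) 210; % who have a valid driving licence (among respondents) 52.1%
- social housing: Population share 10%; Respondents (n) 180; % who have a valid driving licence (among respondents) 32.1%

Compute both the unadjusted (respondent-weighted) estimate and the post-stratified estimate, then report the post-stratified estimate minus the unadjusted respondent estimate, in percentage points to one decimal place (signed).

Without adjustment, the pooled respondent share is:
  (60/450)×34.3 + (210/450)×52.1 + (180/450)×32.1 = 41.7267%
Post-stratifying to population shares instead:
  0.25×34.3 + 0.65×52.1 + 0.1×32.1 = 45.65%
Difference = 45.65 − 41.7267 = 3.9233 pp.

+3.9 percentage points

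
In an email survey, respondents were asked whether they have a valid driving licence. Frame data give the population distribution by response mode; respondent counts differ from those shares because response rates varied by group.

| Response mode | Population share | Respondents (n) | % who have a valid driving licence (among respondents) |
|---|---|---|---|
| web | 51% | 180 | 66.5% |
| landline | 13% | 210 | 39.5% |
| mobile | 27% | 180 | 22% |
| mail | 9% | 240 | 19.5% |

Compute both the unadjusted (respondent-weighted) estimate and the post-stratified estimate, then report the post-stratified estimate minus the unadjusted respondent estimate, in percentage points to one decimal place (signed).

+11.1 percentage points

Without adjustment, the pooled respondent share is:
  (180/810)×66.5 + (210/810)×39.5 + (180/810)×22 + (240/810)×19.5 = 35.6852%
Post-stratifying to population shares instead:
  0.51×66.5 + 0.13×39.5 + 0.27×22 + 0.09×19.5 = 46.745%
Difference = 46.745 − 35.6852 = 11.0598 pp.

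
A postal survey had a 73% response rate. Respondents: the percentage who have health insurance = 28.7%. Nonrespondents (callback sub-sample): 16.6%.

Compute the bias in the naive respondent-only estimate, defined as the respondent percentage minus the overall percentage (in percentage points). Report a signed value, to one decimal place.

+3.3 percentage points

Nonresponse fraction = 1 − 0.73 = 0.27.
Bias = (nonresponse fraction) × (respondent percentage − nonrespondent percentage)
     = 0.27 × (28.7 − 16.6) = 0.27 × 12.1 = 3.267.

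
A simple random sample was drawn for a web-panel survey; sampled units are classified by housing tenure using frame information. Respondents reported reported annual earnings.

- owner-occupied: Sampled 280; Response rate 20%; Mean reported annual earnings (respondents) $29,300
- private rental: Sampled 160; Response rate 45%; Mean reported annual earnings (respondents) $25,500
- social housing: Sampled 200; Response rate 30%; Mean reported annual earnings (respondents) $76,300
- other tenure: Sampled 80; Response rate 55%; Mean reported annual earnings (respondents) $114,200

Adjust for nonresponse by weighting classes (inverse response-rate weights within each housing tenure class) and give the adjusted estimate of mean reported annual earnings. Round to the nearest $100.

Each respondent's weight = sampled/responded in their class; summing within a class gives n_sampled, so:
  owner-occupied: 280 × 29,300 = 8,204,000
  private rental: 160 × 25,500 = 4,080,000
  social housing: 200 × 76,300 = 15,260,000
  other tenure: 80 × 114,200 = 9,136,000
Adjusted estimate = 36,680,000 / 720 = 50944.4 → $50,900.

$50,900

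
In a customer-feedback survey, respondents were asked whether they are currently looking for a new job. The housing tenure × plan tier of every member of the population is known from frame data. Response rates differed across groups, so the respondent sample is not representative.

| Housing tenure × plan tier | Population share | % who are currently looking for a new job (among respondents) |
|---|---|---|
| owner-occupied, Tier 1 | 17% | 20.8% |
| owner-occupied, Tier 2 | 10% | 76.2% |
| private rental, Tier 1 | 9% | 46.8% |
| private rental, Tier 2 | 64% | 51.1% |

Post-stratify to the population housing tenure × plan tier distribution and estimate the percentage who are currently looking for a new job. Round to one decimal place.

Post-stratification weights by population share, not respondent share:
  owner-occupied, Tier 1: 0.17 × 20.8 = 3.536
  owner-occupied, Tier 2: 0.1 × 76.2 = 7.62
  private rental, Tier 1: 0.09 × 46.8 = 4.212
  private rental, Tier 2: 0.64 × 51.1 = 32.704
Post-stratified estimate = 48.072 → 48.1%.

48.1%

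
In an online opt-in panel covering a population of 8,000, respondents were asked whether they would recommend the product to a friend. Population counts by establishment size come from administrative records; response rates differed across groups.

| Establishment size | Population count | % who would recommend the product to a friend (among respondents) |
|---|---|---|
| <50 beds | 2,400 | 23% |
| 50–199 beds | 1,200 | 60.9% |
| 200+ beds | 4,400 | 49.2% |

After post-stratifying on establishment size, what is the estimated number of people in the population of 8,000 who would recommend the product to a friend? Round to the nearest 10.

3,450

Each cell contributes its population count × the respondent rate:
  <50 beds: 2,400 × 23% = 552
  50–199 beds: 1,200 × 60.9% = 730.8
  200+ beds: 4,400 × 49.2% = 2164.8
Estimated total = 3447.6 → 3,450.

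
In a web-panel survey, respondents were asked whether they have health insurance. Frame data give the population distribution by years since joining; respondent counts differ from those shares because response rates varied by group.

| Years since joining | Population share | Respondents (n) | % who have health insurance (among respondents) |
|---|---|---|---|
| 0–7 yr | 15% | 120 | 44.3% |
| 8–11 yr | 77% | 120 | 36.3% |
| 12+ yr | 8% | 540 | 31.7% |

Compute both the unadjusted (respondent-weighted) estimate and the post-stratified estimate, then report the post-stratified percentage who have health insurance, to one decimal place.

Without adjustment, the pooled respondent share is:
  (120/780)×44.3 + (120/780)×36.3 + (540/780)×31.7 = 34.3462%
Post-stratifying to population shares instead:
  0.15×44.3 + 0.77×36.3 + 0.08×31.7 = 37.132%

37.1%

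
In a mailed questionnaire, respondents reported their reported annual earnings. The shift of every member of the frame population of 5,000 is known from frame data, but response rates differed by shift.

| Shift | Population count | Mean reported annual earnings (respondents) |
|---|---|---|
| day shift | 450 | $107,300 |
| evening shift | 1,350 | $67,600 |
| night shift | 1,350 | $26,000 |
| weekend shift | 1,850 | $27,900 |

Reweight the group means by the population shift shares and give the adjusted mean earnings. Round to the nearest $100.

Each cell contributes population-share × respondent value:
  day shift: (450/5,000) × 107,300 = 9657
  evening shift: (1,350/5,000) × 67,600 = 18,252
  night shift: (1,350/5,000) × 26,000 = 7020
  weekend shift: (1,850/5,000) × 27,900 = 10,323
Post-stratified estimate = 45,252 → $45,300.

$45,300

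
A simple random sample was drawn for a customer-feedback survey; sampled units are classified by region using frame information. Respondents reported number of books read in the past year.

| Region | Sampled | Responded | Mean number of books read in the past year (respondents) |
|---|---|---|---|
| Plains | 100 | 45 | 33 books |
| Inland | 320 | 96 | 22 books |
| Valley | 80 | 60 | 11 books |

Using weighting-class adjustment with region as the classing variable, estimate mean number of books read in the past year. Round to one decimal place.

22.4

Class response rates: Plains 45/100 = 45%, Inland 96/320 = 30%, Valley 60/80 = 75%.
With weight = n_sampled/n_responded per class, the weighted class total is n_sampled:
  Plains: 100 × 33 = 3300
  Inland: 320 × 22 = 7040
  Valley: 80 × 11 = 880
Adjusted estimate = 11,220 / 500 = 22.44 → 22.4.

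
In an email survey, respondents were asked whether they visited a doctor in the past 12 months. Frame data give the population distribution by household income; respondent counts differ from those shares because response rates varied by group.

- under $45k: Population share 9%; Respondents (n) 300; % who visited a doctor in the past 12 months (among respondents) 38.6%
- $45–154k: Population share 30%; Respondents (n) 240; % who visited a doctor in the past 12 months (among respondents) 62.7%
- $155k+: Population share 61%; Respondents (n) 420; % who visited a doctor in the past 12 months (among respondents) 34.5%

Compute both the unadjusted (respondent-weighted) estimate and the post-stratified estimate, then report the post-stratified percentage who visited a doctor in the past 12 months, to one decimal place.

43.3%

Unadjusted (pooled respondent) estimate weights by respondent counts:
  (300/960)×38.6 + (240/960)×62.7 + (420/960)×34.5 = 42.8312%
Post-stratified estimate weights by population shares:
  0.09×38.6 + 0.3×62.7 + 0.61×34.5 = 43.329%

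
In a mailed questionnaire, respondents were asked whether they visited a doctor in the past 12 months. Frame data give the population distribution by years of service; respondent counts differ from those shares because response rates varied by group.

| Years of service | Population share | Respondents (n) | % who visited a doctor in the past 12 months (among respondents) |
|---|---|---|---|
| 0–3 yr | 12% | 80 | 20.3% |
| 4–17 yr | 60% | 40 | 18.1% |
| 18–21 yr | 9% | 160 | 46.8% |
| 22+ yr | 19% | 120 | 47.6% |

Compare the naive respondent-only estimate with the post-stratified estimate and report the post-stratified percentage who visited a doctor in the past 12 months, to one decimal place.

26.6%

Unadjusted (pooled respondent) estimate weights by respondent counts:
  (80/400)×20.3 + (40/400)×18.1 + (160/400)×46.8 + (120/400)×47.6 = 38.87%
Reweighting by population years of service shares:
  0.12×20.3 + 0.6×18.1 + 0.09×46.8 + 0.19×47.6 = 26.552%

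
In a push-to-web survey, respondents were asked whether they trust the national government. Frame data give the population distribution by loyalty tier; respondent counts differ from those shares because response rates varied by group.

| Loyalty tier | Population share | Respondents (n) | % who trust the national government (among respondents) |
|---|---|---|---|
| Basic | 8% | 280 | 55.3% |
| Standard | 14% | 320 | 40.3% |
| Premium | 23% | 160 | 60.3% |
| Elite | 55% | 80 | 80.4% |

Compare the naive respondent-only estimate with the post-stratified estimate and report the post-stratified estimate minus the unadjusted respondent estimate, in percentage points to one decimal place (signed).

Naive respondent-only estimate (weights = respondent counts):
  (280/840)×55.3 + (320/840)×40.3 + (160/840)×60.3 + (80/840)×80.4 = 52.9286%
Post-stratifying to population shares instead:
  0.08×55.3 + 0.14×40.3 + 0.23×60.3 + 0.55×80.4 = 68.155%
Difference = 68.155 − 52.9286 = 15.2264 pp.

+15.2 percentage points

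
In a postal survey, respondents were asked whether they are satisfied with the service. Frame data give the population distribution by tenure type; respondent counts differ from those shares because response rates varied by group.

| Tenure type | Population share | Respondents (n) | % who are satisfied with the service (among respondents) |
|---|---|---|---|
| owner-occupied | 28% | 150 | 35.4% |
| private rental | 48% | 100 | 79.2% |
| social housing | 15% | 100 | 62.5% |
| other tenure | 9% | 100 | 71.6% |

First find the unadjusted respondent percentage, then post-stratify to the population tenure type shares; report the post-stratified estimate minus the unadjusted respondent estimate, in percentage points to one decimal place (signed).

Naive respondent-only estimate (weights = respondent counts):
  (150/450)×35.4 + (100/450)×79.2 + (100/450)×62.5 + (100/450)×71.6 = 59.2%
Post-stratifying to population shares instead:
  0.28×35.4 + 0.48×79.2 + 0.15×62.5 + 0.09×71.6 = 63.747%
Difference = 63.747 − 59.2 = 4.547 pp.

+4.5 percentage points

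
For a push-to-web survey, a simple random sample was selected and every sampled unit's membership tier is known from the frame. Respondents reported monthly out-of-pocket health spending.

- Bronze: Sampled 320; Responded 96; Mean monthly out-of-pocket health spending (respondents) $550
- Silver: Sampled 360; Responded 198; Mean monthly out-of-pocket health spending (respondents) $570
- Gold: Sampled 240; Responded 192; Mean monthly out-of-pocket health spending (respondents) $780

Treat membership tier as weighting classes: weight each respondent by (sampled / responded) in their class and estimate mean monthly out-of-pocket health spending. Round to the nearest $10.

Response rates by class: Bronze 96/320 = 30%, Silver 198/360 = 55%, Gold 192/240 = 80%.
Weighting each respondent by the inverse class response rate inflates each class back to its sampled size, so the class weight is n_sampled:
  Bronze: 320 × 550 = 176,000
  Silver: 360 × 570 = 205,200
  Gold: 240 × 780 = 187,200
Adjusted estimate = 568,400 / 920 = 617.826 → $620.

$620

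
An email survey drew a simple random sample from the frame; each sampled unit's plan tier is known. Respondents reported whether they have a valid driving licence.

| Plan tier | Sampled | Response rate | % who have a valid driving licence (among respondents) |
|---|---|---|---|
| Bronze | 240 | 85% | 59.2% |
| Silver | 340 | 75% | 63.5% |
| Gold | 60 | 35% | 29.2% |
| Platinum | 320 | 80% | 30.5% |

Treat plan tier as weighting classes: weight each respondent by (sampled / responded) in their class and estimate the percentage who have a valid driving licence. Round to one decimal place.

49.3%

Each respondent's weight = sampled/responded in their class; summing within a class gives n_sampled, so:
  Bronze: 240 × 59.2 = 14,208
  Silver: 340 × 63.5 = 21,590
  Gold: 60 × 29.2 = 1752
  Platinum: 320 × 30.5 = 9760
Adjusted estimate = 47,310 / 960 = 49.2812 → 49.3%.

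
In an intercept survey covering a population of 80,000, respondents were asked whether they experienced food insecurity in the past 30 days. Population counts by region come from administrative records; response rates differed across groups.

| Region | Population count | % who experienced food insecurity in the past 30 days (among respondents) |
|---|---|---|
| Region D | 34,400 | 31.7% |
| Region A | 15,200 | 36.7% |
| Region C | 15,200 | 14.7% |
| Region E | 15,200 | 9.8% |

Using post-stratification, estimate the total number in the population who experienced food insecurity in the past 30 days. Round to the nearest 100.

20,200

Estimated count per cell = population count × respondent percentage:
  Region D: 34,400 × 31.7% = 10904.8
  Region A: 15,200 × 36.7% = 5578.4
  Region C: 15,200 × 14.7% = 2234.4
  Region E: 15,200 × 9.8% = 1489.6
Estimated total = 20207.2 → 20,200.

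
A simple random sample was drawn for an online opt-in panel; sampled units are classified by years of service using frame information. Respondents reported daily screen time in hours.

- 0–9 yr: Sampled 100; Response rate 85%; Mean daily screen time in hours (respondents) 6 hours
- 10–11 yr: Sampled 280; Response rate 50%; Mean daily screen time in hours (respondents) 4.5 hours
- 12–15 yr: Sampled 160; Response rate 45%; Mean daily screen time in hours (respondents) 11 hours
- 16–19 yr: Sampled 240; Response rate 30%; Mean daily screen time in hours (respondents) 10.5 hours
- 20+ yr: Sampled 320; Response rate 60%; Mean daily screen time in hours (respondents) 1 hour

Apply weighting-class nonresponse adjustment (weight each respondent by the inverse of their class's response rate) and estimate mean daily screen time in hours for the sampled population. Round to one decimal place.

5.9

Each respondent's weight = sampled/responded in their class; summing within a class gives n_sampled, so:
  0–9 yr: 100 × 6 = 600
  10–11 yr: 280 × 4.5 = 1260
  12–15 yr: 160 × 11 = 1760
  16–19 yr: 240 × 10.5 = 2520
  20+ yr: 320 × 1 = 320
Adjusted estimate = 6460 / 1,100 = 5.87273 → 5.9.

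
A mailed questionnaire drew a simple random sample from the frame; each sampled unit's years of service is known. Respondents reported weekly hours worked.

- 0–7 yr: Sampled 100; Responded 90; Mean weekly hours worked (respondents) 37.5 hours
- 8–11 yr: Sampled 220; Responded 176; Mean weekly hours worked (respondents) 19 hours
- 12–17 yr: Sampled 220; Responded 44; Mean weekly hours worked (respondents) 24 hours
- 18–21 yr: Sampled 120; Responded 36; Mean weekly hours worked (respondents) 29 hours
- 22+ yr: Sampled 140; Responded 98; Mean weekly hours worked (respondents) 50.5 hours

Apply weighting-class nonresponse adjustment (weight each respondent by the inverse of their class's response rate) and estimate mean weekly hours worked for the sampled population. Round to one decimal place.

Response rates by class: 0–7 yr 90/100 = 90%, 8–11 yr 176/220 = 80%, 12–17 yr 44/220 = 20%, 18–21 yr 36/120 = 30%, 22+ yr 98/140 = 70%.
Inverse-response-rate weighting restores each class to its sampled count, so class totals weight by n_sampled:
  0–7 yr: 100 × 37.5 = 3750
  8–11 yr: 220 × 19 = 4180
  12–17 yr: 220 × 24 = 5280
  18–21 yr: 120 × 29 = 3480
  22+ yr: 140 × 50.5 = 7070
Adjusted estimate = 23,760 / 800 = 29.7 → 29.7.

29.7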